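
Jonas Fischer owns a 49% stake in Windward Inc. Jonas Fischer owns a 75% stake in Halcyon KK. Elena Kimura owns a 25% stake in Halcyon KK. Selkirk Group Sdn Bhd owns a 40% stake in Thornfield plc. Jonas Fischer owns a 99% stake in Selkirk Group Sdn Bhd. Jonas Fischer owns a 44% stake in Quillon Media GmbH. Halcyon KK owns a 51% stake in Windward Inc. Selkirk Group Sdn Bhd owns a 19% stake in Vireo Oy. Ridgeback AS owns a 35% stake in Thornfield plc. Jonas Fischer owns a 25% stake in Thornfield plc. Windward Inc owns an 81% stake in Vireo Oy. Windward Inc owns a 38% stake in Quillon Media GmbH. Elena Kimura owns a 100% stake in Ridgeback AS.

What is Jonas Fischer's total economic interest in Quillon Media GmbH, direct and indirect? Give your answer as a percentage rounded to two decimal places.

77.16%

Jonas reaches Quillon along 3 paths.
Direct stake: 44% = 44%.
Via Windward: 49% × 38% = 18.62%.
Via Halcyon → Windward: 75% × 51% × 38% = 14.535%.
Total: 44% + 18.62% + 14.535% = 77.155%.
Rounded: 77.16%.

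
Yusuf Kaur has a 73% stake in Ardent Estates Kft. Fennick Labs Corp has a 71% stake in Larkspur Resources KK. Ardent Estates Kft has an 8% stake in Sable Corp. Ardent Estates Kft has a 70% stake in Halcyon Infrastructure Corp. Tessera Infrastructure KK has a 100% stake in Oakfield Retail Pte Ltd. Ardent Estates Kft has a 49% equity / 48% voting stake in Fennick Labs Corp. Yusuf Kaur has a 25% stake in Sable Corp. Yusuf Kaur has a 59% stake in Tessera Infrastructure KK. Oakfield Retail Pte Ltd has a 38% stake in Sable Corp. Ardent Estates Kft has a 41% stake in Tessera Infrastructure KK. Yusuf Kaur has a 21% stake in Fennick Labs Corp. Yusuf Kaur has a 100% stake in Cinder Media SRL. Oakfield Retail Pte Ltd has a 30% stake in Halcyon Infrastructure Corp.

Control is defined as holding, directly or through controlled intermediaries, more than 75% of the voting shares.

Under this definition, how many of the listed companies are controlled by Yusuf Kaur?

Yusuf holds 100% of Cinder, so Yusuf controls Cinder.
No other company's threshold is met.
Yusuf controls 1 company.

1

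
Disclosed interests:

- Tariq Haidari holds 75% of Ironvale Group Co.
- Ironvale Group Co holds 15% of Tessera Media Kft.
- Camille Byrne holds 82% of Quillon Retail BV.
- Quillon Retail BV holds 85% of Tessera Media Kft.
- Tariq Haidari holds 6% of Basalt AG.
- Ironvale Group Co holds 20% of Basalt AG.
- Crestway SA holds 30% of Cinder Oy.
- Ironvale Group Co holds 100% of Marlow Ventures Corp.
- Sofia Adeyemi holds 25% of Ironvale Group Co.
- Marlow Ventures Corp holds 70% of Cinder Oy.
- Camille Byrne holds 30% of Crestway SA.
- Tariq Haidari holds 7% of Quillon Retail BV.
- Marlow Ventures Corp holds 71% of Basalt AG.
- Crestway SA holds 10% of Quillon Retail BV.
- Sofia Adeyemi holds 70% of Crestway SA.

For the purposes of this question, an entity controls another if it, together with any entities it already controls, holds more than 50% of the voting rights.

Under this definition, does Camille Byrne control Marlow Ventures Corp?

Camille holds 82% of Quillon, so Camille controls Quillon.
Quillon holds 85% of Tessera, so Camille controls Tessera.
Neither Camille nor any entity Camille controls holds any voting interest in Marlow.
So Camille does not control Marlow.

No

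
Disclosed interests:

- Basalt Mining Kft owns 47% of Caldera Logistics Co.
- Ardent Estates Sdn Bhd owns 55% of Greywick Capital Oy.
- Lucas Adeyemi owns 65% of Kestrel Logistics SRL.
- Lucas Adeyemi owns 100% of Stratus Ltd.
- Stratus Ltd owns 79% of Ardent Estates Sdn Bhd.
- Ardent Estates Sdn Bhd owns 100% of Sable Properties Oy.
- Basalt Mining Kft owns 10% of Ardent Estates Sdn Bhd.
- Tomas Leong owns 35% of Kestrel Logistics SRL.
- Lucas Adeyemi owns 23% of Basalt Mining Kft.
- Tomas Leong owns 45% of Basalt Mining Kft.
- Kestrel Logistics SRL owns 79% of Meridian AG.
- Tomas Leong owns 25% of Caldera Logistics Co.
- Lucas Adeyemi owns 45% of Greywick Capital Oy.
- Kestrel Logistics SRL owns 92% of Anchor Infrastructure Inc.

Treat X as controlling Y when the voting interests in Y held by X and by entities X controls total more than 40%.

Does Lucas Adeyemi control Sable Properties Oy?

Yes

Lucas holds 100% of Stratus, so Lucas controls Stratus.
Stratus holds 79% of Ardent, so Lucas controls Ardent.
Ardent holds 100% of Sable, so Lucas controls Sable.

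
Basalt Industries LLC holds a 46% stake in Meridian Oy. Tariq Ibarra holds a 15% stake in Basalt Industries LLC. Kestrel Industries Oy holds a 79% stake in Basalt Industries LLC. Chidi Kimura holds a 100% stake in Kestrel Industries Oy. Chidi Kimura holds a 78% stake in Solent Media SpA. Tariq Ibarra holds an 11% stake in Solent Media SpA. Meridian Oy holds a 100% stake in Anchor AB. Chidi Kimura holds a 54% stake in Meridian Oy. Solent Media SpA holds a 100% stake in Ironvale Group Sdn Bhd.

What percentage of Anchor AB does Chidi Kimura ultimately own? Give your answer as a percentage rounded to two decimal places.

90.34%

Chidi reaches Anchor along 2 paths.
Via Kestrel → Basalt → Meridian: 100% × 79% × 46% × 100% = 36.34%.
Via Meridian: 54% × 100% = 54%.
Total: 36.34% + 54% = 90.34%.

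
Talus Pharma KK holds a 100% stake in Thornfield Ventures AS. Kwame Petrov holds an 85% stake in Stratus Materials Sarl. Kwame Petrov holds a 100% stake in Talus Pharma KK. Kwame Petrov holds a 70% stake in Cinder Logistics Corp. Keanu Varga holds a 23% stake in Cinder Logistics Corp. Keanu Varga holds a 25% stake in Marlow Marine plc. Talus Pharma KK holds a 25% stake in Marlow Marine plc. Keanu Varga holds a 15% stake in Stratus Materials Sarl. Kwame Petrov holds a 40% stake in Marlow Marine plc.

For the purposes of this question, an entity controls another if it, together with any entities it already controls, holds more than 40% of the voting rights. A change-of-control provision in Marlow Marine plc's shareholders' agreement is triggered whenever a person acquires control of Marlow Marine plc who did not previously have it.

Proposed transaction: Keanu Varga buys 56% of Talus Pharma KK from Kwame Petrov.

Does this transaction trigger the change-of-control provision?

Yes

The purchase adds only to Keanu's holdings (Kwame's stake shrinks), so Keanu is the only person who could newly come to control Marlow.
Keanu's largest direct stake is 25% in Marlow, which does not meet the threshold, so Keanu controls no company.
In Marlow, Keanu's side holds only 25%, not > 40%.
So before the transaction, Keanu does not control Marlow.
After the purchase, Keanu holds 56% of Talus directly, and Kwame's stake falls to 44%.
Keanu holds 56% of Talus, so Keanu controls Talus.
Keanu and Talus together hold 25% + 25% = 50% of Marlow, so Keanu controls Marlow.
Keanu did not control Marlow before and does after, so the clause is triggered.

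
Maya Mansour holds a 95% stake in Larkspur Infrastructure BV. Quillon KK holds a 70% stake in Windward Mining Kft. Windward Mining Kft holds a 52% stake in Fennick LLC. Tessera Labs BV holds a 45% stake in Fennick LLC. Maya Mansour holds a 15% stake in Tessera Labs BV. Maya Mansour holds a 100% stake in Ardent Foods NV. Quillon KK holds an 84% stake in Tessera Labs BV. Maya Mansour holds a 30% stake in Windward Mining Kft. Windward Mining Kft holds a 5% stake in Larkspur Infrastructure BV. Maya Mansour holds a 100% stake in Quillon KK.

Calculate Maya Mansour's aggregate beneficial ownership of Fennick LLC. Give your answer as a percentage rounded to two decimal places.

Maya reaches Fennick along 4 paths.
Via Tessera: 15% × 45% = 6.75%.
Via Quillon → Tessera: 100% × 84% × 45% = 37.8%.
Via Quillon → Windward: 100% × 70% × 52% = 36.4%.
Via Windward: 30% × 52% = 15.6%.
Total: 6.75% + 37.8% + 36.4% + 15.6% = 96.55%.

96.55%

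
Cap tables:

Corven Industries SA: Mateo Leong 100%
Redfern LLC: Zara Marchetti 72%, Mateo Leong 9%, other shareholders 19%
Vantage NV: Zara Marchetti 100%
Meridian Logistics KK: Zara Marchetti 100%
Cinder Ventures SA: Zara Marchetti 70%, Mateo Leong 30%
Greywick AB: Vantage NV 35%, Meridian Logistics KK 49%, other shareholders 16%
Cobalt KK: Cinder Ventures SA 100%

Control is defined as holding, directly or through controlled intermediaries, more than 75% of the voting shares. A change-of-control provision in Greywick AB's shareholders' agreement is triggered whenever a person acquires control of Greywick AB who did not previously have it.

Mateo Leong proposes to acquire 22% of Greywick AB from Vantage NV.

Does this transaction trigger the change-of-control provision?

No

The purchase adds only to Mateo's holdings (Vantage's stake shrinks), so Mateo is the only person who could newly come to control Greywick.
Mateo holds 100% of Corven, so Mateo controls Corven.
Neither Mateo nor any entity Mateo controls holds any voting interest in Greywick.
So before the transaction, Mateo does not control Greywick.
After the purchase, Mateo holds 22% of Greywick directly, and Vantage's stake falls to 13%.
After the transaction, Mateo's side holds 22% of Greywick, not > 75%, so Mateo still does not control Greywick.
No new person acquires control, so the clause is not triggered.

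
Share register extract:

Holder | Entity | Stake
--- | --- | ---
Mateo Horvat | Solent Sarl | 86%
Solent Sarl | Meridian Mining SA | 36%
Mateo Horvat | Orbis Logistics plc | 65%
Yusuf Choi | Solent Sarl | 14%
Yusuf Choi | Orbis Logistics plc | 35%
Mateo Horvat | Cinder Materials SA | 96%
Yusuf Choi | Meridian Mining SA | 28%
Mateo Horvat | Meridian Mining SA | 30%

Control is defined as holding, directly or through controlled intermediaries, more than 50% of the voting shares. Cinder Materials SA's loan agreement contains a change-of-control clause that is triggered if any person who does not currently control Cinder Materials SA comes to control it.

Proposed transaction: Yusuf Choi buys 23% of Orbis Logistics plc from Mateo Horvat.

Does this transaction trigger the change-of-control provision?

The purchase adds only to Yusuf's holdings (Mateo's stake shrinks), so Yusuf is the only person who could newly come to control Cinder.
Yusuf's largest direct stake is 35% in Orbis, which does not meet the threshold, so Yusuf controls no company.
Neither Yusuf nor any entity Yusuf controls holds any voting interest in Cinder.
So before the transaction, Yusuf does not control Cinder.
After the purchase, Yusuf's direct stake in Orbis rises to 35% + 23% = 58%, and Mateo's stake falls to 42%.
Yusuf holds 58% of Orbis, so Yusuf controls Orbis.
After the transaction, neither Yusuf nor any entity Yusuf controls holds a voting interest in Cinder, so Yusuf still does not control it.
No new person acquires control, so the clause is not triggered.

No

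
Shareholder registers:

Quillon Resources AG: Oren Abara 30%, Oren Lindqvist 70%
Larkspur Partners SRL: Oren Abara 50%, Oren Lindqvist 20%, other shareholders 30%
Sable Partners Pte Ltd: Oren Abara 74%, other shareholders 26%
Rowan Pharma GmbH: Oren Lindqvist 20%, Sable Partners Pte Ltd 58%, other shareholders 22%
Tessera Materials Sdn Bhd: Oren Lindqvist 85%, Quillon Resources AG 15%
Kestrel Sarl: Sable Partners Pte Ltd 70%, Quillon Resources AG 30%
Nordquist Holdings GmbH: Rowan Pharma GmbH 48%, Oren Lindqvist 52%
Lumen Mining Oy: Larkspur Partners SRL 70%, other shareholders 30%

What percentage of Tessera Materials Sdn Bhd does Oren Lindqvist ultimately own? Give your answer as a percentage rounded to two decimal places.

Oren Lindqvist reaches Tessera along 2 paths.
Direct stake: 85% = 85%.
Via Quillon: 70% × 15% = 10.5%.
Total: 85% + 10.5% = 95.5%.
Rounded: 95.50%.

95.50%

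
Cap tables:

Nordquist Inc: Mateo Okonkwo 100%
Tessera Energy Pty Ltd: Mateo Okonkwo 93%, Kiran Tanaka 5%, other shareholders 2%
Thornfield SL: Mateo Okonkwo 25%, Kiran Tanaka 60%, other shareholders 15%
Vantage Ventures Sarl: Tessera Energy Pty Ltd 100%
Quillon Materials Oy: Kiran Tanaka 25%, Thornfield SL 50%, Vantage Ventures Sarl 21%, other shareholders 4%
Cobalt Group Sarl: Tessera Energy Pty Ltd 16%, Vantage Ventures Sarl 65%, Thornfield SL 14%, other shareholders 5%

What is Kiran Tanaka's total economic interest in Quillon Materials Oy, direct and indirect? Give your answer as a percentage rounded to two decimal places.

Kiran reaches Quillon along 3 paths.
Direct stake: 25% = 25%.
Via Thornfield: 60% × 50% = 30%.
Via Tessera → Vantage: 5% × 100% × 21% = 1.05%.
Total: 25% + 30% + 1.05% = 56.05%.

56.05%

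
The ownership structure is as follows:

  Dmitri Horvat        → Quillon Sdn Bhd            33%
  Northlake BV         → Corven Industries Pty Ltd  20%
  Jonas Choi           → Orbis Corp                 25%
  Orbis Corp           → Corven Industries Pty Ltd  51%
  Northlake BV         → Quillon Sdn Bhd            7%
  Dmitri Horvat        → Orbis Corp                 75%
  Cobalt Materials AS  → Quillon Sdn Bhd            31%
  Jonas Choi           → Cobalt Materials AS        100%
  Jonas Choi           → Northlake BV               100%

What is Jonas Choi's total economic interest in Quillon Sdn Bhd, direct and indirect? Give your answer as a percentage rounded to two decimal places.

Jonas reaches Quillon along 2 paths.
Via Northlake: 100% × 7% = 7%.
Via Cobalt: 100% × 31% = 31%.
Total: 7% + 31% = 38%.
Rounded: 38.00%.

38.00%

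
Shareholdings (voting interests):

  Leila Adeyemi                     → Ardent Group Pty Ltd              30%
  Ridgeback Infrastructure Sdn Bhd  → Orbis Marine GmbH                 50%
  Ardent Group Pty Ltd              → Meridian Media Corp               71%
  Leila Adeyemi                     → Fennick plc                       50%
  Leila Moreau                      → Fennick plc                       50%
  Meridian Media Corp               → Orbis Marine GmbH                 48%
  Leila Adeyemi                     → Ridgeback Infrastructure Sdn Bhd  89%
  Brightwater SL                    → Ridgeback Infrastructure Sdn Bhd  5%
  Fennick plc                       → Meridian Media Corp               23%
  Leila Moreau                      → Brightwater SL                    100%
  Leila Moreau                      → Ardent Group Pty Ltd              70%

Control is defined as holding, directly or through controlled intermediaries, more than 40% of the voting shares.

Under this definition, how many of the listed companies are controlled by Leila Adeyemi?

3

Leila Adeyemi holds 50% of Fennick, so Leila Adeyemi controls Fennick.
Leila Adeyemi holds 89% of Ridgeback, so Leila Adeyemi controls Ridgeback.
Ridgeback holds 50% of Orbis, so Leila Adeyemi controls Orbis.
No other company's threshold is met.
Leila Adeyemi controls 3 companies.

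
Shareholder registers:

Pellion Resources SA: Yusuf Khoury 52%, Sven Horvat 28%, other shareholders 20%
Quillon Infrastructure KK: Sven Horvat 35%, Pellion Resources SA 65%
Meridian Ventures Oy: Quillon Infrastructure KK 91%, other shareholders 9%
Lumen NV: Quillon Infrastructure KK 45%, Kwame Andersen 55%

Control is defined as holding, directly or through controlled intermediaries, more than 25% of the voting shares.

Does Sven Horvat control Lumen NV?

Yes

Sven holds 28% of Pellion, so Sven controls Pellion.
Sven and Pellion together hold 35% + 65% = 100% of Quillon, so Sven controls Quillon.
Quillon holds 45% of Lumen, so Sven controls Lumen.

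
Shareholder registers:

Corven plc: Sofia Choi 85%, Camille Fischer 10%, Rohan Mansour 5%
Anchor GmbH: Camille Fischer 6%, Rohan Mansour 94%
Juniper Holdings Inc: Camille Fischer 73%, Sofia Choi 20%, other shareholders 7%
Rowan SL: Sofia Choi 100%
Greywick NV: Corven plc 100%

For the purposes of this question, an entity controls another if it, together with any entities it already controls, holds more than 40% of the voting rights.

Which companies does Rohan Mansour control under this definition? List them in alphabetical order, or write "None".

Rohan holds 94% of Anchor, so Rohan controls Anchor.
No other company's threshold is met.

Anchor GmbH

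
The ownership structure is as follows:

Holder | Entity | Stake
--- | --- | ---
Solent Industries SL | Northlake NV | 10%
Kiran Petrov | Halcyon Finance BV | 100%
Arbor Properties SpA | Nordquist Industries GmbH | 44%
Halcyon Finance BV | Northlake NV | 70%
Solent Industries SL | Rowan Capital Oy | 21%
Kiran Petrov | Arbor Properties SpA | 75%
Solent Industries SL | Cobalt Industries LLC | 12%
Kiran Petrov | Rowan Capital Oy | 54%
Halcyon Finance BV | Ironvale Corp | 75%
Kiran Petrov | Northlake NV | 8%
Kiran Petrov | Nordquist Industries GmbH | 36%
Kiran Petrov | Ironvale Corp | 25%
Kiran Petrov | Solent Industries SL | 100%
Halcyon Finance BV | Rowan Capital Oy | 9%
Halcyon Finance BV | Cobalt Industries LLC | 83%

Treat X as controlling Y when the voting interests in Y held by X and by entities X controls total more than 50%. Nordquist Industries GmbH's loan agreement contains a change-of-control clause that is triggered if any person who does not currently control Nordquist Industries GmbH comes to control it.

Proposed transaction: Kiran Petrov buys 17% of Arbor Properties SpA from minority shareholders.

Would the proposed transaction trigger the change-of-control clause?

No

The purchase changes only Kiran's holdings, so Kiran is the only person who could newly come to control Nordquist.
Kiran holds 75% of Arbor, so Kiran controls Arbor.
Arbor and Kiran together hold 44% + 36% = 80% of Nordquist, so Kiran controls Nordquist.
So Kiran already controls Nordquist before the transaction.
After the purchase, Kiran's direct stake in Arbor rises to 75% + 17% = 92%.
Kiran controlled Nordquist already, so this is not a new person acquiring control; every other person's position is unchanged or reduced.
No new person acquires control, so the clause is not triggered.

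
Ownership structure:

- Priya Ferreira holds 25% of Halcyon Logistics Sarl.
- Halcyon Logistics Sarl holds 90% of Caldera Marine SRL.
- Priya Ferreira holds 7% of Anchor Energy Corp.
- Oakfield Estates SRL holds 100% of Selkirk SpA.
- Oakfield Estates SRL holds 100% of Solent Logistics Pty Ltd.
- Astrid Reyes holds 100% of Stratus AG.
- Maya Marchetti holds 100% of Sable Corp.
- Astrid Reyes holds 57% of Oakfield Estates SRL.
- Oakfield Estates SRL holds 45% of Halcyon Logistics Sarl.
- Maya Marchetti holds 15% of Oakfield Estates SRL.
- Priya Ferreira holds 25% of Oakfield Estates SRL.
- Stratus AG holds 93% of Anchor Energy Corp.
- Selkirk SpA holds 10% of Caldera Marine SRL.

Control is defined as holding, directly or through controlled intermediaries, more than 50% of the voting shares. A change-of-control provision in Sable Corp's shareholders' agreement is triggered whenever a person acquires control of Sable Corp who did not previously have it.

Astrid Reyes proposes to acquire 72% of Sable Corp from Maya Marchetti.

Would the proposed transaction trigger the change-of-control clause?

The purchase adds only to Astrid's holdings (Maya's stake shrinks), so Astrid is the only person who could newly come to control Sable.
Astrid holds 57% of Oakfield, so Astrid controls Oakfield.
Astrid holds 100% of Stratus, so Astrid controls Stratus.
Stratus holds 93% of Anchor, so Astrid controls Anchor.
Oakfield holds 100% of Selkirk, so Astrid controls Selkirk.
Oakfield holds 100% of Solent, so Astrid controls Solent.
Neither Astrid nor any entity Astrid controls holds any voting interest in Sable.
So before the transaction, Astrid does not control Sable.
After the purchase, Astrid holds 72% of Sable directly, and Maya's stake falls to 28%.
Astrid holds 72% of Sable, so Astrid controls Sable.
Astrid did not control Sable before and does after, so the clause is triggered.

Yes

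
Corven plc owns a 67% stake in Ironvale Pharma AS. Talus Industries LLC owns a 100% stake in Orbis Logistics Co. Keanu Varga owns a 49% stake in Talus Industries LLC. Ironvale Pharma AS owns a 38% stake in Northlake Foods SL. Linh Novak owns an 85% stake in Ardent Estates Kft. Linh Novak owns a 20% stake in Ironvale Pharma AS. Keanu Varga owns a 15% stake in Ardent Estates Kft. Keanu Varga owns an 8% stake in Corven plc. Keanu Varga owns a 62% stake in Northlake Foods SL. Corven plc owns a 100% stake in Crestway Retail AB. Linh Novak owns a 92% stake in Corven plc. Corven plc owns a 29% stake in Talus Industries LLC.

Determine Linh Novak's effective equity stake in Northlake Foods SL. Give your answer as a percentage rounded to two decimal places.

31.02%

Linh reaches Northlake along 2 paths.
Via Ironvale: 20% × 38% = 7.6%.
Via Corven → Ironvale: 92% × 67% × 38% = 23.4232%.
Total: 7.6% + 23.4232% = 31.0232%.
Rounded: 31.02%.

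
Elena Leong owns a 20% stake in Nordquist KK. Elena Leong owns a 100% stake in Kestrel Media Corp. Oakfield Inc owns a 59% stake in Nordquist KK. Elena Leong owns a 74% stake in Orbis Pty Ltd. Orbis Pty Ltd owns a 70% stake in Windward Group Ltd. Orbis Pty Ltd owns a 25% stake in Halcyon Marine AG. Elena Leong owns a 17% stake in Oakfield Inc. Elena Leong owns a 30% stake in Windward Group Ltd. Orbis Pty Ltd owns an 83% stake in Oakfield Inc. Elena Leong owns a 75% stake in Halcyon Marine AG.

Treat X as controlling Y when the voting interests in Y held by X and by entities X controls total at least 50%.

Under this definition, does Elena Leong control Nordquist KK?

Elena holds 74% of Orbis, so Elena controls Orbis.
Elena and Orbis together hold 17% + 83% = 100% of Oakfield, so Elena controls Oakfield.
Oakfield and Elena together hold 59% + 20% = 79% of Nordquist, so Elena controls Nordquist.

Yes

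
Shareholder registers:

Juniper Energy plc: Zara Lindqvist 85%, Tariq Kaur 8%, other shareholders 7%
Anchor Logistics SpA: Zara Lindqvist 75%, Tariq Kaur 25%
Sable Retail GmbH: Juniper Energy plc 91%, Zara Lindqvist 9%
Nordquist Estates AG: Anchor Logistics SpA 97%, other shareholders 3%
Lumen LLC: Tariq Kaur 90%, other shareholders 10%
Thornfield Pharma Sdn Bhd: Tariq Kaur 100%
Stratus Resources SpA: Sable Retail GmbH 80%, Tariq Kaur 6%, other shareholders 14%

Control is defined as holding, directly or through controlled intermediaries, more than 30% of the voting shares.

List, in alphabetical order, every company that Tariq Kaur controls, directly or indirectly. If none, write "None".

Tariq holds 90% of Lumen, so Tariq controls Lumen.
Tariq holds 100% of Thornfield, so Tariq controls Thornfield.
No other company's threshold is met.

Lumen LLC, Thornfield Pharma Sdn Bhd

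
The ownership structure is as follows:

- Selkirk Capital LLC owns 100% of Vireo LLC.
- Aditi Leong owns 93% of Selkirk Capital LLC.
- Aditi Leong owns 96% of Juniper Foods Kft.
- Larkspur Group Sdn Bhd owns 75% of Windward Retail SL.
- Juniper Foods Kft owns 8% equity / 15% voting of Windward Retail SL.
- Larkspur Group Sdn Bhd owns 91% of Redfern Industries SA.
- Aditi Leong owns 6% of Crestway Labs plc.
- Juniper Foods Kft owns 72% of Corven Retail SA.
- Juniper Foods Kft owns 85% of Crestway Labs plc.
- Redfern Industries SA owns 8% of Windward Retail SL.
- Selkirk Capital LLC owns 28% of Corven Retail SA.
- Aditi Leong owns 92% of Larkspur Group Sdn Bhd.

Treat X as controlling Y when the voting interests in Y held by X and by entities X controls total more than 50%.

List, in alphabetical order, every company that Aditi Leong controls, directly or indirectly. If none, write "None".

Corven Retail SA, Crestway Labs plc, Juniper Foods Kft, Larkspur Group Sdn Bhd, Redfern Industries SA, Selkirk Capital LLC, Vireo LLC, Windward Retail SL

Aditi holds 92% of Larkspur, so Aditi controls Larkspur.
Aditi holds 93% of Selkirk, so Aditi controls Selkirk.
Larkspur holds 91% of Redfern, so Aditi controls Redfern.
Aditi holds 96% of Juniper, so Aditi controls Juniper.
Selkirk and Juniper together hold 28% + 72% = 100% of Corven, so Aditi controls Corven.
Juniper and Redfern and Larkspur together hold 15% + 8% + 75% = 98% of Windward, so Aditi controls Windward.
Selkirk holds 100% of Vireo, so Aditi controls Vireo.
Aditi and Juniper together hold 6% + 85% = 91% of Crestway, so Aditi controls Crestway.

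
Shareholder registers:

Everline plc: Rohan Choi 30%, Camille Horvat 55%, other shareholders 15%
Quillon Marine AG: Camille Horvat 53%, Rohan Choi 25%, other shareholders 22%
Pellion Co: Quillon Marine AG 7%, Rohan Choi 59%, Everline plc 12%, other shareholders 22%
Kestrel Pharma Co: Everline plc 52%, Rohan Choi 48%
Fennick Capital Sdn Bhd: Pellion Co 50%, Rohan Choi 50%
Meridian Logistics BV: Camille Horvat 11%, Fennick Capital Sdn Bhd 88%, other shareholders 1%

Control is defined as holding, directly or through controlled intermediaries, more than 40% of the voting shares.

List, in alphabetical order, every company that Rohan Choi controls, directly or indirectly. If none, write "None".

Fennick Capital Sdn Bhd, Kestrel Pharma Co, Meridian Logistics BV, Pellion Co

Rohan holds 59% of Pellion, so Rohan controls Pellion.
Rohan holds 48% of Kestrel, so Rohan controls Kestrel.
Pellion and Rohan together hold 50% + 50% = 100% of Fennick, so Rohan controls Fennick.
Fennick holds 88% of Meridian, so Rohan controls Meridian.
No other company's threshold is met.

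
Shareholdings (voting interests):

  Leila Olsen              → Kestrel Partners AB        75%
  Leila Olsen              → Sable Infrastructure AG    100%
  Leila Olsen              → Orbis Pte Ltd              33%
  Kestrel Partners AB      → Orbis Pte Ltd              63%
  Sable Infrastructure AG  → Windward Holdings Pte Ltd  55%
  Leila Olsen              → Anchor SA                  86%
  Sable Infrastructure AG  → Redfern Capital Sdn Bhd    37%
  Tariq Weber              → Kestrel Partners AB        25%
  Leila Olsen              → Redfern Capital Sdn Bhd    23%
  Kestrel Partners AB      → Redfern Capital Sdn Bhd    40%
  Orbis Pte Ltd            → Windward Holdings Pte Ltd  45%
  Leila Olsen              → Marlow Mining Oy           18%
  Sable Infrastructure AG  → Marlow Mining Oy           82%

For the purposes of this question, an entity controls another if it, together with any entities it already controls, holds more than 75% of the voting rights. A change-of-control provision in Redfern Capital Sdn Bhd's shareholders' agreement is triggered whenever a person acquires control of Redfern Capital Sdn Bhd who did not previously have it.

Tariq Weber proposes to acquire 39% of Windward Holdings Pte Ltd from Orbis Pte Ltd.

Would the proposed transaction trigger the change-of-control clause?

No

The purchase adds only to Tariq's holdings (Orbis's stake shrinks), so Tariq is the only person who could newly come to control Redfern.
Tariq's largest direct stake is 25% in Kestrel, which does not meet the threshold, so Tariq controls no company.
Neither Tariq nor any entity Tariq controls holds any voting interest in Redfern.
So before the transaction, Tariq does not control Redfern.
After the purchase, Tariq holds 39% of Windward directly, and Orbis's stake falls to 6%.
Tariq's side now holds 39% of Windward, not > 75%, so Tariq still does not control Windward.
After the transaction, neither Tariq nor any entity Tariq controls holds a voting interest in Redfern, so Tariq still does not control it.
No new person acquires control, so the clause is not triggered.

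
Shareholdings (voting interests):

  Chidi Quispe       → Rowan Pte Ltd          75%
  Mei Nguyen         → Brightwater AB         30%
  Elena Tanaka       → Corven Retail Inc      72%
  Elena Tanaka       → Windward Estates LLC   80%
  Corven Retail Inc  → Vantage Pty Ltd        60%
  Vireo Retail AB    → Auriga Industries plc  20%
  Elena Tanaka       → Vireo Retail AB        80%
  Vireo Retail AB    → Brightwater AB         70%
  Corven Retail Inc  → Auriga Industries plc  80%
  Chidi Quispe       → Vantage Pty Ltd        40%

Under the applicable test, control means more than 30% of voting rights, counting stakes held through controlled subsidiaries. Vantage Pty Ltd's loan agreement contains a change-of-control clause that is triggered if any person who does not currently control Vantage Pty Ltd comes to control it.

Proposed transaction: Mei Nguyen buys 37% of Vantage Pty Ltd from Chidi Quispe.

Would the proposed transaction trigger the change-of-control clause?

The purchase adds only to Mei's holdings (Chidi's stake shrinks), so Mei is the only person who could newly come to control Vantage.
Mei's largest direct stake is 30% in Brightwater, which does not meet the threshold, so Mei controls no company.
Neither Mei nor any entity Mei controls holds any voting interest in Vantage.
So before the transaction, Mei does not control Vantage.
After the purchase, Mei holds 37% of Vantage directly, and Chidi's stake falls to 3%.
Mei holds 37% of Vantage, so Mei controls Vantage.
Mei did not control Vantage before and does after, so the clause is triggered.

Yes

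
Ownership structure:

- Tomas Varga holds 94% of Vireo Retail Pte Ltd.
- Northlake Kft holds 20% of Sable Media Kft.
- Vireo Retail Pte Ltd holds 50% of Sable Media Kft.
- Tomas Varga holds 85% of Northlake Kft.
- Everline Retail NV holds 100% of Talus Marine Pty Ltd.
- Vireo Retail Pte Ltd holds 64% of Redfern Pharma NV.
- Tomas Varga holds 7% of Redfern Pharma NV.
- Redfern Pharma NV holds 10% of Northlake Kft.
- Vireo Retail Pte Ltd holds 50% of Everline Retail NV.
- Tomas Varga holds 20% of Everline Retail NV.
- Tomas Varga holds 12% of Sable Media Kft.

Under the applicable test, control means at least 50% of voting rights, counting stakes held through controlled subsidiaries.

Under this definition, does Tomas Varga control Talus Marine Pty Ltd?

Tomas holds 94% of Vireo, so Tomas controls Vireo.
Vireo and Tomas together hold 50% + 20% = 70% of Everline, so Tomas controls Everline.
Everline holds 100% of Talus, so Tomas controls Talus.

Yes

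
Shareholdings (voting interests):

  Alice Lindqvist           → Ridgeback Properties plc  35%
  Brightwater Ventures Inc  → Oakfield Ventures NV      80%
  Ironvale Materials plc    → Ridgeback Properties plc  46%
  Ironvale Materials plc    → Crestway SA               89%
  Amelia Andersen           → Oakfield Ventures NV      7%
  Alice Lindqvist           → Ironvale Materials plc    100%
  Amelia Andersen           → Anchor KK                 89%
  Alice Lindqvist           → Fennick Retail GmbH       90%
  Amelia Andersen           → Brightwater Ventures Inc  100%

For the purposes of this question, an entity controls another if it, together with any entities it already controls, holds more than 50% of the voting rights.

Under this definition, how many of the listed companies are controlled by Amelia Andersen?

3

Amelia holds 100% of Brightwater, so Amelia controls Brightwater.
Amelia holds 89% of Anchor, so Amelia controls Anchor.
Brightwater and Amelia together hold 80% + 7% = 87% of Oakfield, so Amelia controls Oakfield.
No other company's threshold is met.
Amelia controls 3 companies.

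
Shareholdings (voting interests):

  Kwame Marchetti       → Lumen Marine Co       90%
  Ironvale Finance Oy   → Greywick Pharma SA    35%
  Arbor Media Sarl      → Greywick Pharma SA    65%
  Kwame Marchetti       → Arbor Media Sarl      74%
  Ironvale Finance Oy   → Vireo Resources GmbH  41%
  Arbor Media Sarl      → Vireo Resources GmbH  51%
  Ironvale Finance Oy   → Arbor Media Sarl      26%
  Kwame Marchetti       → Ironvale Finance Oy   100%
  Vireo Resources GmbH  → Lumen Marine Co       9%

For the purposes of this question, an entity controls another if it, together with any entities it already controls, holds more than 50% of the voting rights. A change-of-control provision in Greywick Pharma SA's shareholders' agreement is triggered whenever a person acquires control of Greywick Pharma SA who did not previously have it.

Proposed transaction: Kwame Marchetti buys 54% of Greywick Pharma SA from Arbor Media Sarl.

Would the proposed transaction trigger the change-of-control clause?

No

The purchase adds only to Kwame's holdings (Arbor's stake shrinks), so Kwame is the only person who could newly come to control Greywick.
Kwame holds 100% of Ironvale, so Kwame controls Ironvale.
Kwame and Ironvale together hold 74% + 26% = 100% of Arbor, so Kwame controls Arbor.
Arbor and Ironvale together hold 65% + 35% = 100% of Greywick, so Kwame controls Greywick.
So Kwame already controls Greywick before the transaction.
After the purchase, Kwame holds 54% of Greywick directly, and Arbor's stake falls to 11%.
Kwame controlled Greywick already, so this is not a new person acquiring control; every other person's position is unchanged or reduced.
No new person acquires control, so the clause is not triggered.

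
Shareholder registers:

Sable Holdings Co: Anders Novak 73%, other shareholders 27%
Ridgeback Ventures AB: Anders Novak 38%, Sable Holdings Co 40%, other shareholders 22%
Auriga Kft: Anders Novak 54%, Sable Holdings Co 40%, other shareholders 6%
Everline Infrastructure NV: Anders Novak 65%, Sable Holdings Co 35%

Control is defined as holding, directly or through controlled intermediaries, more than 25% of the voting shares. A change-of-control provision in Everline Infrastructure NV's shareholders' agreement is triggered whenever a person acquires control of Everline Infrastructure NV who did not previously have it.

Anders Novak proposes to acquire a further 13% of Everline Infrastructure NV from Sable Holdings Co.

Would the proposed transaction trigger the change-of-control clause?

No

The purchase adds only to Anders's holdings (Sable's stake shrinks), so Anders is the only person who could newly come to control Everline.
Anders holds 73% of Sable, so Anders controls Sable.
Anders and Sable together hold 65% + 35% = 100% of Everline, so Anders controls Everline.
So Anders already controls Everline before the transaction.
After the purchase, Anders's direct stake in Everline rises to 65% + 13% = 78%, and Sable's stake falls to 22%.
Anders controlled Everline already, so this is not a new person acquiring control; every other person's position is unchanged or reduced.
No new person acquires control, so the clause is not triggered.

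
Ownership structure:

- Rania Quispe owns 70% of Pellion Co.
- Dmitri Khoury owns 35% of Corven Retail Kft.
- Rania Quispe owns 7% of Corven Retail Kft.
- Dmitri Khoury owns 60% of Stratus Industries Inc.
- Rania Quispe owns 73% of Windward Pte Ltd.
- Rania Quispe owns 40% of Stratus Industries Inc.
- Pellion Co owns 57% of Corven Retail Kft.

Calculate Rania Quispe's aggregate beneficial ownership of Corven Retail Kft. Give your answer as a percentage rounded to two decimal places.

46.90%

Rania reaches Corven along 2 paths.
Via Pellion: 70% × 57% = 39.9%.
Direct stake: 7% = 7%.
Total: 39.9% + 7% = 46.9%.
Rounded: 46.90%.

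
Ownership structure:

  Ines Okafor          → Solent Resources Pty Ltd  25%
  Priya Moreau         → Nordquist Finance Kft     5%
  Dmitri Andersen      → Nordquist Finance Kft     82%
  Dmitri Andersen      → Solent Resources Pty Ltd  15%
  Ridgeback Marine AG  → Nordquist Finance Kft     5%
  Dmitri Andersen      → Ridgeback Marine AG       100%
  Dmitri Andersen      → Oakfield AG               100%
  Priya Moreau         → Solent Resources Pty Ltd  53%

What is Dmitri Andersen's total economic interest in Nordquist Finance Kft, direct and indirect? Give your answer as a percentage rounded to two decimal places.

87.00%

Dmitri reaches Nordquist along 2 paths.
Via Ridgeback: 100% × 5% = 5%.
Direct stake: 82% = 82%.
Total: 5% + 82% = 87%.
Rounded: 87.00%.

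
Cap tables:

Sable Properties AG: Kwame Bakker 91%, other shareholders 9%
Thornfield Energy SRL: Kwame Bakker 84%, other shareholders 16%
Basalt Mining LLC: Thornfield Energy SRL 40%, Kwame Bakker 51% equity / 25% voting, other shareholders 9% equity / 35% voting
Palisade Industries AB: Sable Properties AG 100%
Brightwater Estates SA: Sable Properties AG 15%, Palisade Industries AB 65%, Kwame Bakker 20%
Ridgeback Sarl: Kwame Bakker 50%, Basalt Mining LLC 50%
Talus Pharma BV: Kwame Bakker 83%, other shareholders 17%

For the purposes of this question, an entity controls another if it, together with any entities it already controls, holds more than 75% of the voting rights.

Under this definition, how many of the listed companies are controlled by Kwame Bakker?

Kwame holds 91% of Sable, so Kwame controls Sable.
Kwame holds 84% of Thornfield, so Kwame controls Thornfield.
Sable holds 100% of Palisade, so Kwame controls Palisade.
Sable and Palisade and Kwame together hold 15% + 65% + 20% = 100% of Brightwater, so Kwame controls Brightwater.
Kwame holds 83% of Talus, so Kwame controls Talus.
No other company's threshold is met.
Kwame controls 5 companies.

5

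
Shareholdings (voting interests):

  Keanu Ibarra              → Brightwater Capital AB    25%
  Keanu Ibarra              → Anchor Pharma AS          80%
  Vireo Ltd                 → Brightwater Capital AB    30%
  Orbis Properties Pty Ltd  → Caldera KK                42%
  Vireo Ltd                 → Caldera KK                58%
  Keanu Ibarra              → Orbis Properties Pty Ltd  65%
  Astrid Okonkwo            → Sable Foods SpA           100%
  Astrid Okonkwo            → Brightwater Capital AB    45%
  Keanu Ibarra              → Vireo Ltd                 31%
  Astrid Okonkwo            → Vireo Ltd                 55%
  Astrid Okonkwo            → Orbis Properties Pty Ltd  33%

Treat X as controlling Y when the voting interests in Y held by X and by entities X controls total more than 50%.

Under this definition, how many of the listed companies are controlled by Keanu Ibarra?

Keanu holds 65% of Orbis, so Keanu controls Orbis.
Keanu holds 80% of Anchor, so Keanu controls Anchor.
No other company's threshold is met.
Keanu controls 2 companies.

2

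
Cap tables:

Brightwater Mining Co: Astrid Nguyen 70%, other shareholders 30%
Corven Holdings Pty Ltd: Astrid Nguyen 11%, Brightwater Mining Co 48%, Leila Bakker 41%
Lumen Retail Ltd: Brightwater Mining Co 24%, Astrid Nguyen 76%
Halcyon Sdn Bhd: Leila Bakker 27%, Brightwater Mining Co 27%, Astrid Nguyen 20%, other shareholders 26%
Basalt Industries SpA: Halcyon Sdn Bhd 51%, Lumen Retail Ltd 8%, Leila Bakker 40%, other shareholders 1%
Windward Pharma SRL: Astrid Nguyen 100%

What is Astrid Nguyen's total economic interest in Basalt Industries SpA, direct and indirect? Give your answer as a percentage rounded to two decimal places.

27.26%

Astrid reaches Basalt along 4 paths.
Via Brightwater → Halcyon: 70% × 27% × 51% = 9.639%.
Via Halcyon: 20% × 51% = 10.2%.
Via Brightwater → Lumen: 70% × 24% × 8% = 1.344%.
Via Lumen: 76% × 8% = 6.08%.
Total: 9.639% + 10.2% + 1.344% + 6.08% = 27.263%.
Rounded: 27.26%.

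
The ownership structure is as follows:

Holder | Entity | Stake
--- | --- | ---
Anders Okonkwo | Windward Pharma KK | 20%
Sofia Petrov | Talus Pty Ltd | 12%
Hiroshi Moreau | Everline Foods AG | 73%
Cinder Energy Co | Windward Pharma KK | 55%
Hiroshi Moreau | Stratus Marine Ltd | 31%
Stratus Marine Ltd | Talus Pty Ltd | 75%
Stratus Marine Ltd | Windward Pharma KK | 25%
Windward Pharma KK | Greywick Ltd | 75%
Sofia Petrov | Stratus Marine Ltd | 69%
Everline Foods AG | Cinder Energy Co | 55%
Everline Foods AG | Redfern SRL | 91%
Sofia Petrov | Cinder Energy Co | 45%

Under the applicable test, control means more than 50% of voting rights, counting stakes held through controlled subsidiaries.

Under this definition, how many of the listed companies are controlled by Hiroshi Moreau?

Hiroshi holds 73% of Everline, so Hiroshi controls Everline.
Everline holds 55% of Cinder, so Hiroshi controls Cinder.
Cinder holds 55% of Windward, so Hiroshi controls Windward.
Everline holds 91% of Redfern, so Hiroshi controls Redfern.
Windward holds 75% of Greywick, so Hiroshi controls Greywick.
No other company's threshold is met.
Hiroshi controls 5 companies.

5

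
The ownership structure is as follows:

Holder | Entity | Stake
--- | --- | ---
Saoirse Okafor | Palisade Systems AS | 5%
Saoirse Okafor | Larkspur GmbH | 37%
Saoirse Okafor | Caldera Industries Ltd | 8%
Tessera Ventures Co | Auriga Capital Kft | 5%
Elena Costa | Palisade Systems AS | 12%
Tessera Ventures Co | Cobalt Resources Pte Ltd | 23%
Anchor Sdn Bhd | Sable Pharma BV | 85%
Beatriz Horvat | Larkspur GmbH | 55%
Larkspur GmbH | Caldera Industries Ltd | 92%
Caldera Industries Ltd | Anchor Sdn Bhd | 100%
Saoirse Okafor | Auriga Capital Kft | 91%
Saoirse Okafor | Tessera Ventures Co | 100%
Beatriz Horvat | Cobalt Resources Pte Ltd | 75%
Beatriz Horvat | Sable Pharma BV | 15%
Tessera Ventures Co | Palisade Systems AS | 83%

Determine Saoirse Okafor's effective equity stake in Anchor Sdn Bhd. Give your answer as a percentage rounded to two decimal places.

42.04%

Saoirse reaches Anchor along 2 paths.
Via Larkspur → Caldera: 37% × 92% × 100% = 34.04%.
Via Caldera: 8% × 100% = 8%.
Total: 34.04% + 8% = 42.04%.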